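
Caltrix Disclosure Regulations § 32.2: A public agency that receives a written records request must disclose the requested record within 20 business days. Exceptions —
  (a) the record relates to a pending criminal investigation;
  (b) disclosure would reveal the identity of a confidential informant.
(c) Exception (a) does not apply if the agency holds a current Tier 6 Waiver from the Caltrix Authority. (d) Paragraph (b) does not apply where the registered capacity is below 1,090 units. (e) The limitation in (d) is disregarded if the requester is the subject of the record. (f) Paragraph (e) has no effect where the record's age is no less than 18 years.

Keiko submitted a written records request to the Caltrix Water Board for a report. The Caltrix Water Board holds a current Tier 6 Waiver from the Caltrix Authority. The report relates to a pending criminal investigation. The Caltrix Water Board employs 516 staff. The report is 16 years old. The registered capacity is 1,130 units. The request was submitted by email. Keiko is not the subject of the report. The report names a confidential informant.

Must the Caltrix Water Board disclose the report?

Exception (a) is satisfied on its face — the report relates to a pending investigation. But applying paragraph (c): (c) operates against (a): a current Tier 6 Waiver is held. (a) is therefore removed.
Exception (b): the report names a confidential informant — every condition holds. Considering the limiting provisions: (d), which would limit (b), is not engaged: the registered capacity is 1,130 units, not below 1,090 units. Exception (b) stands.

No — exception (b) applies; the Caltrix Water Board is not required to disclose the report.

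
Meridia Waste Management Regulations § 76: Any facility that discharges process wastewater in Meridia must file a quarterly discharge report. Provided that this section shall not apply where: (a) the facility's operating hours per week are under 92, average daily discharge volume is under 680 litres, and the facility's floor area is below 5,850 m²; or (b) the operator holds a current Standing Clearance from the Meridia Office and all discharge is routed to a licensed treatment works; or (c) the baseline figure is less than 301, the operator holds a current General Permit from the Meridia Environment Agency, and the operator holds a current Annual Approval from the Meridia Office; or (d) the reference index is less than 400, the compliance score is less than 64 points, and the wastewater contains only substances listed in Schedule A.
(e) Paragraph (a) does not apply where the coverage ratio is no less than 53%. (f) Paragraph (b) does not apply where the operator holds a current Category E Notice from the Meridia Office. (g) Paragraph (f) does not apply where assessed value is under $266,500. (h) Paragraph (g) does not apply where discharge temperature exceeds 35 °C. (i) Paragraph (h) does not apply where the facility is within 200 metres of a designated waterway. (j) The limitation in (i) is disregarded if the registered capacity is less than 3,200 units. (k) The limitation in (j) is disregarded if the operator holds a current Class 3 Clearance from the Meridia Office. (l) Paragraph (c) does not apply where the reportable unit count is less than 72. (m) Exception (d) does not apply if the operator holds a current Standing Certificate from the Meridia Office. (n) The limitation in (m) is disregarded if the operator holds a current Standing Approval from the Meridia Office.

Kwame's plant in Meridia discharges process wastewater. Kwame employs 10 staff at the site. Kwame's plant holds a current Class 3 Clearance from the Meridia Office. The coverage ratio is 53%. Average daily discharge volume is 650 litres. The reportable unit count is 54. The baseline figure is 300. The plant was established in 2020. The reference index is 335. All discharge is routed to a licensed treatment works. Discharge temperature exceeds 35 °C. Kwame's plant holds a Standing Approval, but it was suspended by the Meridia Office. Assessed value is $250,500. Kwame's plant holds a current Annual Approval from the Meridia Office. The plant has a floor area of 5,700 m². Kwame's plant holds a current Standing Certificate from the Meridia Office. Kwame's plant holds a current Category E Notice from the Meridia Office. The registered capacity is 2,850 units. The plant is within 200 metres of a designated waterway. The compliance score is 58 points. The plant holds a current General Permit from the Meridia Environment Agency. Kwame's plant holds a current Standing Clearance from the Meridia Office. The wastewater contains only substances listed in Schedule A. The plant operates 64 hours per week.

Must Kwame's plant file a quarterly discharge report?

Exception (a): the facility's operating hours per week are 64, under the 92 limit; average daily discharge volume is 650 litres, under the 680 litres limit; the facility's floor area is 5,700 m², below the 5,850 m² limit — every condition holds. However, paragraph (e) must be considered: (e) operates against (a): the coverage ratio is 53%, meeting the 53% threshold. (a) is therefore removed.
Exception (b): a current Standing Clearance is held; discharge is routed to a licensed treatment works — every condition holds. Applying paragraphs (f)–(k): (f) would limit (b) — a current Category E Notice is held — but (g) sets (f) aside: (g) operates against (f): assessed value is $250,500, under the $266,500 limit. (h) is triggered (discharge temperature exceeds 35 °C), but yields to (i): (i) operates against (h): the plant is within 200 m of a designated waterway. (j) would limit (i) — the registered capacity is 2,850 units, less than the 3,200 units limit — but (k) sets (j) aside: (k) applies — a current Class 3 Clearance is held. So (b) applies.
Exception (c) is satisfied on its face — the baseline figure is 300, less than the 301 limit; a current General Permit is held; a current Annual Approval is held. But applying paragraph (l): (l) operates against (c): the reportable unit count is 54, less than the 72 limit. (c) is therefore removed.
Exception (d): the reference index is 335, less than the 400 limit; the compliance score is 58 points, less than the 64 points limit; the wastewater is Schedule-A-only — every condition holds. Turning to paragraphs (m)–(n): (m) operates — a current Standing Certificate is held. (n) does not operate here (no current Standing Approval is held), so (m) stands. (d) is therefore removed.

No — exception (b) applies; Kwame's plant is not required to file a quarterly discharge report.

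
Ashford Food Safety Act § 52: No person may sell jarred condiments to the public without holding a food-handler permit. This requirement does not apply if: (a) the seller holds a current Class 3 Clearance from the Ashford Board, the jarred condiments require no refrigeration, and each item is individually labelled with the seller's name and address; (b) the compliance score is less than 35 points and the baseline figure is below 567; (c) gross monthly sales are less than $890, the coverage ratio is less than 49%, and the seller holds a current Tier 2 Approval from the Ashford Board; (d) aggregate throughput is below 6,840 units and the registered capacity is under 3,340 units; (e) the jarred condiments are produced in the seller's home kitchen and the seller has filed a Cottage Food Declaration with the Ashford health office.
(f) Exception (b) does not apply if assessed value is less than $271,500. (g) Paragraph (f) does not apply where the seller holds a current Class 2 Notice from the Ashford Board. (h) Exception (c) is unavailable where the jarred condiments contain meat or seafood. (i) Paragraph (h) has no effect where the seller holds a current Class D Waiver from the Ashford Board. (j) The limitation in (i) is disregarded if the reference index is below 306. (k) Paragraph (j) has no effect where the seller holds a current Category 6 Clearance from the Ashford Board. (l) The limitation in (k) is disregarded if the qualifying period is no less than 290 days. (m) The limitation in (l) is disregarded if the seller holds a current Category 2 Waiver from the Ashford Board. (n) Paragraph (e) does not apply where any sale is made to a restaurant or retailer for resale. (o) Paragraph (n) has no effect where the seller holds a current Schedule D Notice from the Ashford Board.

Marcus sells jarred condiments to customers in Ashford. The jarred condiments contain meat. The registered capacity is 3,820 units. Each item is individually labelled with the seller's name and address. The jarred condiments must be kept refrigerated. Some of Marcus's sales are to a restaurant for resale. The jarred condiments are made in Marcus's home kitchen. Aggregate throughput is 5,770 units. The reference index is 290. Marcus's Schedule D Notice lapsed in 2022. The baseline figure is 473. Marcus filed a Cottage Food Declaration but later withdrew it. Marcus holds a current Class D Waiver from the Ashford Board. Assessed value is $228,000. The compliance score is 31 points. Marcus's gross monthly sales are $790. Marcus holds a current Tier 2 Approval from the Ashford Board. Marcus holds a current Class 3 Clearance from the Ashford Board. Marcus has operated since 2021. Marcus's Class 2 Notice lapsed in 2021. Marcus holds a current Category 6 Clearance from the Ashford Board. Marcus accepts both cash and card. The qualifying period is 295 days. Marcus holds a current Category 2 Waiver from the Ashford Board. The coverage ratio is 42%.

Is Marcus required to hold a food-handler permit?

Exception (a) requires that the jarred condiments require no refrigeration; but the jarred condiments require refrigeration, so (a) is unavailable.
Exception (b)'s conditions are all satisfied: the compliance score is 31 points, less than the 35 points limit; the baseline figure is 473, below the 567 limit. However, paragraphs (f)–(g) must be considered: (f) operates against (b): assessed value is $228,000, less than the $271,500 limit. (g), which would lift (f), does not operate here — there is no Class 2 Notice in force. Exception (b) does not apply.
Exception (c)'s conditions are all satisfied: gross monthly sales are $790, less than the $890 limit; the coverage ratio is 42%, less than the 49% limit; a current Tier 2 Approval is held. As to paragraphs (h)–(m): (h) operates (the jarred condiments contain meat), but is set aside by (i): (i) operates — a current Class D Waiver is held. (j) would limit (i) — the reference index is 290, below the 306 limit — but (k) sets (j) aside: (k) operates against (j): a current Category 6 Clearance is held. (l) would limit (k) — the qualifying period is 295 days, meeting the 290 days threshold — but (m) sets (l) aside: (m) operates against (l): a current Category 2 Waiver is held. (c) remains available.
Exception (d) does not apply: the registered capacity is 3,820 units, not under 3,340 units.
Exception (e) requires that the seller has filed a Cottage Food Declaration with the Ashford health office; but the Cottage Food Declaration was withdrawn, so (e) is unavailable.

No — exception (c) applies; Marcus is not required to hold a food-handler permit.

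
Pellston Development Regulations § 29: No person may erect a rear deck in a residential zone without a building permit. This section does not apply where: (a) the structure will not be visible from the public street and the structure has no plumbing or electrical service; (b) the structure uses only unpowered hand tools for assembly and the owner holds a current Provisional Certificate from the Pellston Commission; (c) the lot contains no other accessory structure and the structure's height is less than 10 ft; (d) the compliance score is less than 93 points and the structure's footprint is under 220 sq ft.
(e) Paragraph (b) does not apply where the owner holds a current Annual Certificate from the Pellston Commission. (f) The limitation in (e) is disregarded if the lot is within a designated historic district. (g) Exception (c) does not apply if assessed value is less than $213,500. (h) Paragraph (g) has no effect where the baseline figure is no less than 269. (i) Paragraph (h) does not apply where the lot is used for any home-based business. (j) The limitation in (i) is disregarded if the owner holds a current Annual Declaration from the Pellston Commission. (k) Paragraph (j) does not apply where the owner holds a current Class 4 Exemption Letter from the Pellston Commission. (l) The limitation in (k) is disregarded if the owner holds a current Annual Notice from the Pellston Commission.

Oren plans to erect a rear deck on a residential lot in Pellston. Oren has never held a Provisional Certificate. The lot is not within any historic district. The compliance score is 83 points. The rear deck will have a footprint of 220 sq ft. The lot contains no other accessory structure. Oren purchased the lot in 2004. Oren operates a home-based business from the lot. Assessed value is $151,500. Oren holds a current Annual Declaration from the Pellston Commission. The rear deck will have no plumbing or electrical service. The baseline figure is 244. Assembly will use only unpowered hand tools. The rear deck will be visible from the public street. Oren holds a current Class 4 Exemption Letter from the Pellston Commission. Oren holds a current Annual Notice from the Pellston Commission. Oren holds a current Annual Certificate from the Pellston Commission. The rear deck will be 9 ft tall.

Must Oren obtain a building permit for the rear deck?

Yes — Oren must obtain a building permit.

Exception (a) requires that the structure will not be visible from the public street; but the structure will be visible from the street, so (a) is unavailable.
Exception (b) does not apply: the Provisional Certificate is not current.
Exception (c)'s conditions are all satisfied: the lot has no other accessory structure; the structure's height is 9 ft, less than the 10 ft limit. Turning to paragraphs (g)–(l): (g) operates against (c): assessed value is $151,500, less than the $213,500 limit. (h) is inapplicable (the baseline figure is 244, short of 269), so (g) stands. So (c) is unavailable.
Exception (d) does not apply: the structure's footprint is 220 sq ft, not under 220 sq ft.
No exception displaces § 29.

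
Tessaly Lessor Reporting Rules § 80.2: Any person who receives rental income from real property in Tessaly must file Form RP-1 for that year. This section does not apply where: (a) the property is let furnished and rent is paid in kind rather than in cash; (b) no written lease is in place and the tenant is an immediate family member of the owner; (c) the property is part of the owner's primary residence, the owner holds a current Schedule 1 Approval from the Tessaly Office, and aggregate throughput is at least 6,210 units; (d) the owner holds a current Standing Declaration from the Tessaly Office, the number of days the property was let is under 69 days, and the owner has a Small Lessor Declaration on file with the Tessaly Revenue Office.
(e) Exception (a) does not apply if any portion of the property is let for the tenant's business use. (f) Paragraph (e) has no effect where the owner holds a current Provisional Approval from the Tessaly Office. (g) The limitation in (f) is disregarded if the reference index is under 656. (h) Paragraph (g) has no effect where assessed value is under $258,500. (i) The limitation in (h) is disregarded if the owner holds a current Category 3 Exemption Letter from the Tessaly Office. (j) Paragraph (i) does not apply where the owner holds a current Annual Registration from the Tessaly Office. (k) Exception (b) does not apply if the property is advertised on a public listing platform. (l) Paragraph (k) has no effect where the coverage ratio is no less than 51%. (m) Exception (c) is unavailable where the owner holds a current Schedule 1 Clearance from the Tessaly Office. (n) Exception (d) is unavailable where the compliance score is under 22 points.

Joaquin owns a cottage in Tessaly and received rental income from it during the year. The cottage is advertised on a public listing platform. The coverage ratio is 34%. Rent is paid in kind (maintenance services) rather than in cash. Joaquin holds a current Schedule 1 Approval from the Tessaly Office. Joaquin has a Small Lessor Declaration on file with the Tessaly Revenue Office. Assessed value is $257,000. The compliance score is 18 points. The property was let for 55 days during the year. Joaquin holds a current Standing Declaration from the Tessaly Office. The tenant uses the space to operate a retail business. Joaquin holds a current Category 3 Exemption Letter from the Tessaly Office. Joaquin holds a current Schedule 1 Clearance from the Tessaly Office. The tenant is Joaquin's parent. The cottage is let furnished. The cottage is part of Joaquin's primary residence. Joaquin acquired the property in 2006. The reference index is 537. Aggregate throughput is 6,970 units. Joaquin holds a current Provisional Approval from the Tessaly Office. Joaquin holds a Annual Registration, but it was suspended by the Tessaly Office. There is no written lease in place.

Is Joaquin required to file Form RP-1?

Exception (a): the property is let furnished; rent is paid in kind — every condition holds. But applying paragraphs (e)–(j): (e) operates against (a): the space is let for business use. (f) would limit (e) — a current Provisional Approval is held — but (g) sets (f) aside: (g) is triggered — the reference index is 537, under the 656 limit. (h) would limit (g) — assessed value is $257,000, under the $258,500 limit — but (i) sets (h) aside: (i) is triggered — a current Category 3 Exemption Letter is held. (j) is not triggered (the Annual Registration is not current), so (i) stands. Exception (a) does not apply.
All of (b)'s requirements are met (there is no written lease; the tenant is an immediate family member). However, paragraphs (k)–(l) must be considered: (k) operates against (b): the property is publicly advertised. (l), which would lift (k), does not operate here — the coverage ratio is 34%, short of 51%. (b) is therefore removed.
All of (c)'s requirements are met (the cottage is part of the primary residence; a current Schedule 1 Approval is held; aggregate throughput is 6,970 units, meeting the 6,210 units threshold). But applying paragraph (m): (m) is engaged — a current Schedule 1 Clearance is held. Exception (c) does not apply.
Exception (d): a current Standing Declaration is held; the number of days the property was let is 55 days, under the 69 days limit; a Small Lessor Declaration is on file — every condition holds. But applying paragraph (n): (n) operates against (d): the compliance score is 18 points, under the 22 points limit. Exception (d) does not apply.
No exception displaces § 80.2.

Yes — Joaquin must file Form RP-1.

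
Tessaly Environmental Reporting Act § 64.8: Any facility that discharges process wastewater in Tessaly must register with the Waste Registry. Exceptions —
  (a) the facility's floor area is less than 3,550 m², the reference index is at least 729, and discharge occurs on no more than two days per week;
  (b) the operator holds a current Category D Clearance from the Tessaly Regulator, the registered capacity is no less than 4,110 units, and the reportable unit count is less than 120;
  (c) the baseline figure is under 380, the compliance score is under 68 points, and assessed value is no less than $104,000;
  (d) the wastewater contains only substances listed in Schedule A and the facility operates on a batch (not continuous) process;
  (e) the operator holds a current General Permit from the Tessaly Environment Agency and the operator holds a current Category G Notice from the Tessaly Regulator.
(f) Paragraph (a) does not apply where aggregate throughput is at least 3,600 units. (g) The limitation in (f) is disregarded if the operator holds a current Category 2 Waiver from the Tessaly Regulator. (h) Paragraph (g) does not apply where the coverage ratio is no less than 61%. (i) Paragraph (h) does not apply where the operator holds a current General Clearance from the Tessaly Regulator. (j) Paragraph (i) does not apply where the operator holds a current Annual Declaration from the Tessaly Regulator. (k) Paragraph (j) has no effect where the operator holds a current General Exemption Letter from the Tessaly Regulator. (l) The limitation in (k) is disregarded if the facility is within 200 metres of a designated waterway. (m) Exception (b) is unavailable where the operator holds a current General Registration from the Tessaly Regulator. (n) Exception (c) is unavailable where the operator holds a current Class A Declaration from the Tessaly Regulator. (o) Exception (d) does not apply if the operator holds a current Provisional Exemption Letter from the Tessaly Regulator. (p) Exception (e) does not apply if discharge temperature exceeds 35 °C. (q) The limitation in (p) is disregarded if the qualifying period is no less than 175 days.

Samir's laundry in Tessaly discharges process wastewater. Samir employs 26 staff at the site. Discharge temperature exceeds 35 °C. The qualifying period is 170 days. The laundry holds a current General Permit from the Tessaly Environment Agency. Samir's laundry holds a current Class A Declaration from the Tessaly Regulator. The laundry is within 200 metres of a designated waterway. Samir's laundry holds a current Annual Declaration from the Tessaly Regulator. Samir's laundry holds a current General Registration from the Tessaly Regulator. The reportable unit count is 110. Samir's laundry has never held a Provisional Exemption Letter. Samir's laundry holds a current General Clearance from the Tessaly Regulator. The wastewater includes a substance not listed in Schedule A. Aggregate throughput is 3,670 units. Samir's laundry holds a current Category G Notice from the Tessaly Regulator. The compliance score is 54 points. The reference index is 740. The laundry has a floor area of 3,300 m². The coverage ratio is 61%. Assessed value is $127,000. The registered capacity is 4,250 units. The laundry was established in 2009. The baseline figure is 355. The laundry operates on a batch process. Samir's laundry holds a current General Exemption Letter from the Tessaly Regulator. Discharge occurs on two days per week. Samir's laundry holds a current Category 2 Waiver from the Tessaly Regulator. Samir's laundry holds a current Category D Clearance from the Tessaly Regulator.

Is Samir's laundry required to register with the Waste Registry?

Yes — Samir's laundry must register with the Waste Registry.

Exception (a)'s conditions are all satisfied: the facility's floor area is 3,300 m², less than the 3,550 m² limit; the reference index is 740, meeting the 729 threshold; discharge occurs on no more than two days per week. Turning to paragraphs (f)–(l): (f) operates against (a): aggregate throughput is 3,670 units, meeting the 3,600 units threshold. (g) would limit (f) — a current Category 2 Waiver is held — but (h) sets (g) aside: (h) operates — the coverage ratio is 61%, meeting the 61% threshold. (i) operates (a current General Clearance is held), but is overridden by (j): (j) operates against (i): a current Annual Declaration is held. (k) is triggered (a current General Exemption Letter is held), but is displaced by (l): (l) operates — the laundry is within 200 m of a designated waterway. So (a) is unavailable.
Exception (b) is satisfied on its face — a current Category D Clearance is held; the registered capacity is 4,250 units, meeting the 4,110 units threshold; the reportable unit count is 110, less than the 120 limit. But: (m) operates against (b): a current General Registration is held. (b) is therefore removed.
Exception (c)'s conditions are all satisfied: the baseline figure is 355, under the 380 limit; the compliance score is 54 points, under the 68 points limit; assessed value is $127,000, meeting the $104,000 threshold. However, paragraph (n) must be considered: (n) operates against (c): a current Class A Declaration is held. So (c) is unavailable.
Exception (d) does not apply: the wastewater includes a non-Schedule-A substance.
Exception (e)'s conditions are all satisfied: a current General Permit is held; a current Category G Notice is held. But applying paragraphs (p)–(q): (p) applies — discharge temperature exceeds 35 °C. (q) is not triggered (the qualifying period is 170 days, short of 175 days), so (p) stands. (e) is therefore removed.
No exception applies. The general rule governs.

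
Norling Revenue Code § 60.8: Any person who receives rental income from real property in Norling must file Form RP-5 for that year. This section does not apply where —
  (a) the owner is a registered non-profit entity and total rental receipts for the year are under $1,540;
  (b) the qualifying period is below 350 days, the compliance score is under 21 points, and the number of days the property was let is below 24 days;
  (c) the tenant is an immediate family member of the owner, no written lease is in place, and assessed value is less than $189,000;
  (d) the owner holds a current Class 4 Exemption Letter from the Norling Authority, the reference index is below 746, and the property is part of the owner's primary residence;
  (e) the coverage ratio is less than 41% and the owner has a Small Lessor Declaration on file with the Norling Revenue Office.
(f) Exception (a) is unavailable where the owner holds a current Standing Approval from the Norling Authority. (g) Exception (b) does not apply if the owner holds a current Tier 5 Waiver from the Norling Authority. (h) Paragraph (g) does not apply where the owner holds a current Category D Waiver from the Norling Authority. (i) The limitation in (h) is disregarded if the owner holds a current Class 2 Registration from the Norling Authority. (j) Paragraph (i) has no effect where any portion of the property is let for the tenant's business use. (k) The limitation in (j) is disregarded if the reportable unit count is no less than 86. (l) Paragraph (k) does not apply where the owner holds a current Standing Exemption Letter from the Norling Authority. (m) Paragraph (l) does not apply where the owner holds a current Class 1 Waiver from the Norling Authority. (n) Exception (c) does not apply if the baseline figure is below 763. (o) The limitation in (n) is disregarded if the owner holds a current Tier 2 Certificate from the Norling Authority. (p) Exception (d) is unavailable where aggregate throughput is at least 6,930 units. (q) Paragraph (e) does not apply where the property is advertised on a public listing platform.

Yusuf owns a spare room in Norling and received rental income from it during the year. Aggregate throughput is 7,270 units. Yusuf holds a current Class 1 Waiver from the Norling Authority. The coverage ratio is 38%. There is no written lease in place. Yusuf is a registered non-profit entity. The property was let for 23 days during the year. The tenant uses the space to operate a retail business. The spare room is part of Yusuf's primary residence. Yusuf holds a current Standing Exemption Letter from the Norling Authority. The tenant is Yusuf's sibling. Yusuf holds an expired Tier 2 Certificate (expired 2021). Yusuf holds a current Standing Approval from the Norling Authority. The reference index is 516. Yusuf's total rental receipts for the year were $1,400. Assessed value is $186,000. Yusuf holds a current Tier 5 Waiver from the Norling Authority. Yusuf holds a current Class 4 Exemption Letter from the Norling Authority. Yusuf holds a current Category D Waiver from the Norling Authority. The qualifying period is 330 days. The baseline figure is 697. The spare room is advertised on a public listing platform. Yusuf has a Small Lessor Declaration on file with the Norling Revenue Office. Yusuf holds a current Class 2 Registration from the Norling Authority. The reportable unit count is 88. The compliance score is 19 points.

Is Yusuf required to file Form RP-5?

Exception (a)'s conditions are all satisfied: Yusuf is a registered non-profit; total rental receipts for the year are $1,400, under the $1,540 limit. But applying paragraph (f): (f) is engaged — a current Standing Approval is held. Exception (a) does not apply.
All of (b)'s requirements are met (the qualifying period is 330 days, below the 350 days limit; the compliance score is 19 points, under the 21 points limit; the number of days the property was let is 23 days, below the 24 days limit). However, paragraphs (g)–(m) must be considered: (g) operates against (b): a current Tier 5 Waiver is held. (h) would limit (g) — a current Category D Waiver is held — but (i) sets (h) aside: (i) is triggered — a current Class 2 Registration is held. (j) would limit (i) — the space is let for business use — but (k) sets (j) aside: (k) operates against (j): the reportable unit count is 88, meeting the 86 threshold. (l) operates (a current Standing Exemption Letter is held), but is set aside by (m): (m) operates against (l): a current Class 1 Waiver is held. (b) is therefore removed.
Exception (c): the tenant is an immediate family member; there is no written lease; assessed value is $186,000, less than the $189,000 limit — every condition holds. But applying paragraphs (n)–(o): (n) operates — the baseline figure is 697, below the 763 limit. (o), which would lift (n), is not engaged — the Tier 2 Certificate is not current. Exception (c) does not apply.
Exception (d) is satisfied on its face — a current Class 4 Exemption Letter is held; the reference index is 516, below the 746 limit; the spare room is part of the primary residence. However, paragraph (p) must be considered: (p) operates against (d): aggregate throughput is 7,270 units, meeting the 6,930 units threshold. Exception (d) does not apply.
Exception (e)'s conditions are all satisfied: the coverage ratio is 38%, less than the 41% limit; a Small Lessor Declaration is on file. Turning to paragraph (q): (q) operates against (e): the property is publicly advertised. (e) is therefore removed.
Every exception is unavailable, so the rule governs.

Yes — Yusuf must file Form RP-5.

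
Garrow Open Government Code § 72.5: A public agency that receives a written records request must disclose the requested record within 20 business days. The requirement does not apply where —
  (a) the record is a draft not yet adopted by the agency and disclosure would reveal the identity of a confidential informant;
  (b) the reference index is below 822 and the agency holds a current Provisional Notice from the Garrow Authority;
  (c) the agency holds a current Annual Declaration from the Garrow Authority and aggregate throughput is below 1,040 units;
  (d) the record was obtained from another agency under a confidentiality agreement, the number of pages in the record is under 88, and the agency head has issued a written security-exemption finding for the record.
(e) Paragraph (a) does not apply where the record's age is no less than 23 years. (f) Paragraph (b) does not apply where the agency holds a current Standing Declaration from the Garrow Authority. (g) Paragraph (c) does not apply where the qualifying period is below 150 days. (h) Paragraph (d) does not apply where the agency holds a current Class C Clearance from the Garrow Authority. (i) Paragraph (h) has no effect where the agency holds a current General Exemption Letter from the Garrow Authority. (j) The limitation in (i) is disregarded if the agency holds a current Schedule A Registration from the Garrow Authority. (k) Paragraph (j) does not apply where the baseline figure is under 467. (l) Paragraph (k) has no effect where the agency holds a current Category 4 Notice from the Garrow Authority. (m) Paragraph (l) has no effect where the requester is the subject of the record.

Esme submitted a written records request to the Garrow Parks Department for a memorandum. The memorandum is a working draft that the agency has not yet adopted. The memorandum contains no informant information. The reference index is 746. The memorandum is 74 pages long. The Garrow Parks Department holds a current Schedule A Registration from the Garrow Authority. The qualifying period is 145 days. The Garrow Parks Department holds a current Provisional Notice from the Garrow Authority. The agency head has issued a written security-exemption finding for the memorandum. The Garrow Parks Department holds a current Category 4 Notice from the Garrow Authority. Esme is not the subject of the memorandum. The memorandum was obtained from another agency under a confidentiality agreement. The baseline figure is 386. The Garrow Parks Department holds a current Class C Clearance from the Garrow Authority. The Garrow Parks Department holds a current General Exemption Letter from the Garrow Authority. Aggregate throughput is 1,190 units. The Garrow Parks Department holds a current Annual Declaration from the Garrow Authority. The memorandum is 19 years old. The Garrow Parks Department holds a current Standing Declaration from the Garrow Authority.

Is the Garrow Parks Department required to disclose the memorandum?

Exception (a) fails — the memorandum contains no informant information.
Exception (b): the reference index is 746, below the 822 limit; a current Provisional Notice is held — every condition holds. But: (f) operates — a current Standing Declaration is held. (b) is therefore removed.
Exception (c) fails — aggregate throughput is 1,190 units, not below 1,040 units.
Exception (d) is satisfied on its face — the memorandum was obtained under a confidentiality agreement; the number of pages in the record is 74, under the 88 limit; a written security-exemption finding has been issued. Turning to paragraphs (h)–(m): (h) operates against (d): a current Class C Clearance is held. (i) operates (a current General Exemption Letter is held), but is displaced by (j): (j) operates against (i): a current Schedule A Registration is held. (k) would limit (j) — the baseline figure is 386, under the 467 limit — but (l) sets (k) aside: (l) operates — a current Category 4 Notice is held. (m) is not engaged (Esme is not the subject of the memorandum), so (l) stands. Exception (d) does not apply.
Every exception is unavailable, so the rule governs.

Yes — the Garrow Parks Department must disclose the memorandum.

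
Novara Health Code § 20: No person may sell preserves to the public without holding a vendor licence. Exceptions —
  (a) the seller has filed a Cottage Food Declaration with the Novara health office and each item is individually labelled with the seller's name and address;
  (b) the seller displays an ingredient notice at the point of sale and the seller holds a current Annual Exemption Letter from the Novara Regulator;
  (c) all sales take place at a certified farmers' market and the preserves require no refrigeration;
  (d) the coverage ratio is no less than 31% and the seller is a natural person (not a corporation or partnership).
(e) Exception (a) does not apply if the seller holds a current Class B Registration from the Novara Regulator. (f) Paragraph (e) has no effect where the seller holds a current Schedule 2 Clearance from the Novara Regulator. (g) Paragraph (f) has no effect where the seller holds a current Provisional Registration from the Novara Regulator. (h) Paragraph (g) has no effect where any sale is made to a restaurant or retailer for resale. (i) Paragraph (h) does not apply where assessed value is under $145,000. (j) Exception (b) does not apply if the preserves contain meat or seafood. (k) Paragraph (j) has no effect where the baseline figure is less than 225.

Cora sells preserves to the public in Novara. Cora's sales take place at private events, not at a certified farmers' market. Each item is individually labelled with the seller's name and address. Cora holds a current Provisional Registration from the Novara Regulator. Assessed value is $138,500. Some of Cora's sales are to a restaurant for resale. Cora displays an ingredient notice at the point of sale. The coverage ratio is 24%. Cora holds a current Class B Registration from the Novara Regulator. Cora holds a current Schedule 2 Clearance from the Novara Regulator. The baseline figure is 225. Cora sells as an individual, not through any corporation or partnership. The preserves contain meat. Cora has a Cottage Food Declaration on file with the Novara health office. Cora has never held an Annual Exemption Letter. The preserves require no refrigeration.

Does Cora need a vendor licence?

Exception (a)'s conditions are all satisfied: a Cottage Food Declaration is on file; items are individually labelled. But applying paragraphs (e)–(i): (e) operates against (a): a current Class B Registration is held. (f) is engaged (a current Schedule 2 Clearance is held), but is itself disapplied by (g): (g) operates against (f): a current Provisional Registration is held. (h) would limit (g) — some sales are to a restaurant for resale — but (i) sets (h) aside: (i) operates against (h): assessed value is $138,500, under the $145,000 limit. Exception (a) does not apply.
Exception (b) requires that the seller holds a current Annual Exemption Letter from the Novara Regulator; but the Annual Exemption Letter is not current, so (b) is unavailable.
Exception (c) does not apply: sales are at private events, not a certified farmers' market.
Exception (d) does not apply: the coverage ratio is 24%, short of 31%.
No exception applies. The general rule governs.

Yes — Cora must hold a vendor licence.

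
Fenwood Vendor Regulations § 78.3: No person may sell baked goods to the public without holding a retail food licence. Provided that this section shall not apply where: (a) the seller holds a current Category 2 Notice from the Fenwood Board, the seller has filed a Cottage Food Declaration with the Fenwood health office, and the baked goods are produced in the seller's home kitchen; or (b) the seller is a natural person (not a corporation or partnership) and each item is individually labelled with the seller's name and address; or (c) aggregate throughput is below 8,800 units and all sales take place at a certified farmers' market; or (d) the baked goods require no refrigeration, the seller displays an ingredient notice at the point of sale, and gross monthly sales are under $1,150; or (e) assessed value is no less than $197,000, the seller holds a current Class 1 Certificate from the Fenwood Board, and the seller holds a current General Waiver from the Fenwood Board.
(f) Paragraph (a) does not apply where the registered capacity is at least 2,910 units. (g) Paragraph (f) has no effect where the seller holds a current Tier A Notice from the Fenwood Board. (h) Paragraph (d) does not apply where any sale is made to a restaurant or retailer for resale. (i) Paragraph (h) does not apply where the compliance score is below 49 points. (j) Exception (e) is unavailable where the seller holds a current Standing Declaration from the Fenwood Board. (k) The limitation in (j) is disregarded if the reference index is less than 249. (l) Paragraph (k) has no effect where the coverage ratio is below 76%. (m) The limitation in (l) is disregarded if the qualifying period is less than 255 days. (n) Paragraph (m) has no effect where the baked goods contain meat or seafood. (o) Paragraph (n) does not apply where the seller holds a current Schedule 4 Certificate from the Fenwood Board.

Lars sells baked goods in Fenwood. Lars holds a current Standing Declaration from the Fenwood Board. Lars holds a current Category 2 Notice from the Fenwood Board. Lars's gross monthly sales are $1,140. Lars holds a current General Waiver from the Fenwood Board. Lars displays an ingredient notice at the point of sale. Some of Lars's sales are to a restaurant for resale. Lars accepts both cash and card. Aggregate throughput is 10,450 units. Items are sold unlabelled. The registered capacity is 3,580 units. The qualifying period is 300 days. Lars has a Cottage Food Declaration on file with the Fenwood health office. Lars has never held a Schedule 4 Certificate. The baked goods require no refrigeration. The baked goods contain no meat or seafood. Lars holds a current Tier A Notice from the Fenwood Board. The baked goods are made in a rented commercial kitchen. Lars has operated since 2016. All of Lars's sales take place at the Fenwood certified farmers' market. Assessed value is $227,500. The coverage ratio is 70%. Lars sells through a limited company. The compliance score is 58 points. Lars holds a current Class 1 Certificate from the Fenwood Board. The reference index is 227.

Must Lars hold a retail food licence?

Exception (a) fails — the baked goods are made in a commercial kitchen, not a home kitchen.
Exception (b) requires that the seller is a natural person (not a corporation or partnership); but the seller operates through a limited company, so (b) is unavailable.
Exception (c) fails — aggregate throughput is 10,450 units, not below 8,800 units.
Exception (d) is satisfied on its face — the baked goods are shelf-stable; an ingredient notice is displayed; gross monthly sales are $1,140, under the $1,150 limit. But: (h) operates against (d): some sales are to a restaurant for resale. (i), which would lift (h), is not triggered — the compliance score is 58 points, not below 49 points. Exception (d) does not apply.
Exception (e) is satisfied on its face — assessed value is $227,500, meeting the $197,000 threshold; a current Class 1 Certificate is held; a current General Waiver is held. However, paragraphs (j)–(o) must be considered: (j) operates against (e): a current Standing Declaration is held. (k) operates (the reference index is 227, less than the 249 limit), but yields to (l): (l) operates against (k): the coverage ratio is 70%, below the 76% limit. (m), which would lift (l), does not operate here — the qualifying period is 300 days, not less than 255 days. So (e) is unavailable.
None of the exceptions is available; § 78.3 applies in full.

Yes — Lars must hold a retail food licence.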